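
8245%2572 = 529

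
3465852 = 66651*52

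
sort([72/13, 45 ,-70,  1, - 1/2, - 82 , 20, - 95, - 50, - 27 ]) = [-95,-82 , - 70, - 50, - 27, - 1/2,1, 72/13, 20, 45]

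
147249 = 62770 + 84479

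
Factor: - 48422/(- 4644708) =2^( - 1)*3^(  -  1 )*11^1 * 31^1*53^ ( - 1 )*67^ ( - 1 )* 71^1* 109^( - 1 ) = 24211/2322354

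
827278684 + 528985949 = 1356264633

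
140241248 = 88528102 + 51713146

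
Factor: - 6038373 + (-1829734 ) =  - 13^1*605239^1= - 7868107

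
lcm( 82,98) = 4018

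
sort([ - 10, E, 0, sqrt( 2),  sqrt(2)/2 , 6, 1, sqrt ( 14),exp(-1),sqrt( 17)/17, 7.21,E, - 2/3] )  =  [ - 10,  -  2/3, 0, sqrt( 17)/17, exp( - 1), sqrt( 2)/2 , 1, sqrt( 2 ) , E, E,sqrt (14 ),6,7.21]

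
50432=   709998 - 659566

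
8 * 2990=23920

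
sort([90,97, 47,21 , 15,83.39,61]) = [ 15,21,47, 61, 83.39,90, 97]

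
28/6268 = 7/1567 = 0.00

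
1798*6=10788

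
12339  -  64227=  - 51888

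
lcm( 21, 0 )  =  0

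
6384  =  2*3192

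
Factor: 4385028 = 2^2*3^1 * 365419^1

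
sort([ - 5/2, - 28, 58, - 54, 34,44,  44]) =[- 54, - 28,  -  5/2, 34,44, 44,58]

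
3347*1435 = 4802945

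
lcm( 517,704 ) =33088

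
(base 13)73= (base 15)64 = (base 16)5e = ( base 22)46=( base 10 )94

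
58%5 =3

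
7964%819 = 593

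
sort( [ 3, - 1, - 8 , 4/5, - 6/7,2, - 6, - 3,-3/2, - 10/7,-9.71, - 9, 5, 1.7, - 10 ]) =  [ -10, -9.71  , - 9, - 8,  -  6, - 3, - 3/2,- 10/7, - 1, - 6/7 , 4/5, 1.7, 2, 3, 5]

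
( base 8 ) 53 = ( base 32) 1b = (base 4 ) 223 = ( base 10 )43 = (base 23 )1k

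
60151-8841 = 51310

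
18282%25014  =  18282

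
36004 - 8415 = 27589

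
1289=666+623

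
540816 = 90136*6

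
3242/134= 24+13/67 = 24.19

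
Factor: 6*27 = 2^1*3^4 = 162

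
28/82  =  14/41 = 0.34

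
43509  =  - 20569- - 64078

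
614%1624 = 614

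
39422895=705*55919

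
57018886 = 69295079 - 12276193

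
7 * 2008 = 14056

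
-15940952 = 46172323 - 62113275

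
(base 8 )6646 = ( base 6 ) 24102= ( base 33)36t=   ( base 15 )107E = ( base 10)3494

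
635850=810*785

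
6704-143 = 6561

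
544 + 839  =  1383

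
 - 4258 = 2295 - 6553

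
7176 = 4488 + 2688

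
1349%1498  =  1349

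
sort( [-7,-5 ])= [ - 7,- 5]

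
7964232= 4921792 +3042440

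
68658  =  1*68658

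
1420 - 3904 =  - 2484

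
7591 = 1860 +5731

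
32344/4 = 8086 = 8086.00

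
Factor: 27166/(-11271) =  -2^1*3^( - 1) * 13^( - 1)*47^1=-94/39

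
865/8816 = 865/8816 = 0.10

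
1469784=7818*188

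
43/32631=43/32631=0.00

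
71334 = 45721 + 25613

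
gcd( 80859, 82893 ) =3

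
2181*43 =93783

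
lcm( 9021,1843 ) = 171399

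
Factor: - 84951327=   -  3^1*59^1*479951^1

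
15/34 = 15/34= 0.44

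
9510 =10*951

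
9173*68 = 623764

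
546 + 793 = 1339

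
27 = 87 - 60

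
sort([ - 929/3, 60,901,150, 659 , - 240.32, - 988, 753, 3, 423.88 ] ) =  [ - 988, - 929/3, - 240.32, 3,  60, 150, 423.88, 659,753 , 901 ] 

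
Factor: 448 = 2^6*7^1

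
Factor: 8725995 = 3^3 * 5^1*109^1*593^1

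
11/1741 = 11/1741 =0.01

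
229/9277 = 229/9277 = 0.02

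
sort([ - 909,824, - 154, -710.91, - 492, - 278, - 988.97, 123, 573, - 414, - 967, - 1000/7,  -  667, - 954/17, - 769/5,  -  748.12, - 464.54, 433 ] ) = [ - 988.97, - 967, - 909,-748.12,-710.91,-667,-492, - 464.54, - 414, - 278, - 154, - 769/5, - 1000/7, - 954/17,123 , 433, 573,824]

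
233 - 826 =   -  593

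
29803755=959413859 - 929610104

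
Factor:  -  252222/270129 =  - 2^1*331^1*709^( - 1) =- 662/709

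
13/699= 13/699= 0.02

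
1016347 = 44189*23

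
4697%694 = 533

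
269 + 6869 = 7138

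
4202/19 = 4202/19 = 221.16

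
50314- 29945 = 20369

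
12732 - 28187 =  - 15455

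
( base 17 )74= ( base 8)173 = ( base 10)123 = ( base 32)3R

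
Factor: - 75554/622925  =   - 2^1*5^ ( - 2) * 37^1 * 1021^1*24917^(-1 ) 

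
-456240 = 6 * (-76040) 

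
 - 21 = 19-40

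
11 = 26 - 15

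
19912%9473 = 966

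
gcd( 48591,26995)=5399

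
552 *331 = 182712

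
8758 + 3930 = 12688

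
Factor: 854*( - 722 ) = - 616588 = - 2^2*7^1*19^2*61^1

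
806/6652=403/3326 = 0.12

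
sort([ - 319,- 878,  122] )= [ - 878 , - 319, 122]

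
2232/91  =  24 + 48/91 =24.53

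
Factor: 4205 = 5^1*29^2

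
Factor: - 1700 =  - 2^2*5^2*17^1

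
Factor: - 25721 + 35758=10037^1 = 10037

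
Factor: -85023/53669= -3^3 * 7^ ( - 1)*  11^(-1) * 17^ ( - 1)*41^( -1 ) * 47^1 *67^1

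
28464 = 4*7116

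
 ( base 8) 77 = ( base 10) 63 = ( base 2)111111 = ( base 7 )120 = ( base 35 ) 1S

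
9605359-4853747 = 4751612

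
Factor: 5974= 2^1*29^1*103^1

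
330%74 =34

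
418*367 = 153406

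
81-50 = 31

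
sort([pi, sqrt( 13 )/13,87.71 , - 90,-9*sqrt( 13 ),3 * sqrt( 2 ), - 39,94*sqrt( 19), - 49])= [-90, - 49, - 39, - 9*sqrt (13),sqrt(13)/13,pi,3*sqrt( 2),87.71,94*sqrt( 19)]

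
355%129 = 97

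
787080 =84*9370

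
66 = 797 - 731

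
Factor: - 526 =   -  2^1*263^1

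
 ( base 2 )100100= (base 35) 11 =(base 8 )44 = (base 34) 12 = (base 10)36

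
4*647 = 2588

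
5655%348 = 87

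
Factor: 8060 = 2^2* 5^1*13^1*31^1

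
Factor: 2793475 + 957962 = 3751437 = 3^1*1250479^1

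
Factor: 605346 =2^1*3^1*7^2*29^1  *  71^1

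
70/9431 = 70/9431 = 0.01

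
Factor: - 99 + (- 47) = - 146 = -2^1*73^1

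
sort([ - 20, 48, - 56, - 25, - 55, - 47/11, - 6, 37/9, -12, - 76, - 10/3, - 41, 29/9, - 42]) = [ - 76, - 56, - 55, - 42, - 41,-25 , - 20, - 12 , - 6 ,-47/11, - 10/3, 29/9, 37/9, 48] 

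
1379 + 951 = 2330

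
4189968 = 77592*54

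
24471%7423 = 2202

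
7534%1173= 496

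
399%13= 9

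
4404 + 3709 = 8113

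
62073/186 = 333 + 45/62 = 333.73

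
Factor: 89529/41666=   2^( - 1)  *  3^1 * 11^1*83^(-1 )*251^( - 1) *2713^1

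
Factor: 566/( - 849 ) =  - 2/3 = - 2^1* 3^( - 1)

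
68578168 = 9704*7067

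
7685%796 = 521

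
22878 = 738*31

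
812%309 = 194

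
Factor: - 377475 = - 3^1*5^2*7^1*719^1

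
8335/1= 8335 = 8335.00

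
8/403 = 8/403= 0.02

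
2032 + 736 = 2768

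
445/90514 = 445/90514 = 0.00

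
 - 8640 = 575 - 9215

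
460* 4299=1977540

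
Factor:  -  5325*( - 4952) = 2^3*3^1*5^2*71^1 * 619^1 = 26369400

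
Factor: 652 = 2^2*163^1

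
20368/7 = 2909 + 5/7 = 2909.71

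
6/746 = 3/373 = 0.01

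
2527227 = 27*93601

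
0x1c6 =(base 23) jh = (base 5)3304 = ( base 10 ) 454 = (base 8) 706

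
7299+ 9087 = 16386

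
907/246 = 3 + 169/246 = 3.69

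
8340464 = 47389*176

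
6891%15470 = 6891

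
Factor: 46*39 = 1794 = 2^1*3^1*13^1*23^1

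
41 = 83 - 42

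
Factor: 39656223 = 3^4*17^1*31^1*929^1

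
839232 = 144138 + 695094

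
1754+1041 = 2795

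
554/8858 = 277/4429 = 0.06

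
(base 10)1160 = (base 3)1120222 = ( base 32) 148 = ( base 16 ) 488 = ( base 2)10010001000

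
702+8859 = 9561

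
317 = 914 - 597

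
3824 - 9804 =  - 5980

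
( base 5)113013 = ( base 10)4133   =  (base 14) 1713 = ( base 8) 10045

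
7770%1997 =1779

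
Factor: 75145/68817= 95/87 = 3^(-1 )*5^1*19^1 * 29^(  -  1)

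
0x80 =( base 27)4k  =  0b10000000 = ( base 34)3q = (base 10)128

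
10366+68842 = 79208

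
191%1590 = 191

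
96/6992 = 6/437 = 0.01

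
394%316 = 78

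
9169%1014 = 43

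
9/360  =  1/40 = 0.03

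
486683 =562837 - 76154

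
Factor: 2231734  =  2^1*59^1* 18913^1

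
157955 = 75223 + 82732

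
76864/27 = 2846 + 22/27= 2846.81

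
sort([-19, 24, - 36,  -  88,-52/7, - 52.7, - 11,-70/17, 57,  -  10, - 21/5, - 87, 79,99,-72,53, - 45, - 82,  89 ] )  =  [ - 88, - 87, - 82,  -  72,  -  52.7, - 45,-36, - 19, - 11, - 10, - 52/7, - 21/5 , -70/17, 24,53,  57,79, 89, 99] 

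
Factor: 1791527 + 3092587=2^1*3^1*814019^1 = 4884114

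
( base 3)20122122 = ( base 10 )4850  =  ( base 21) akk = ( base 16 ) 12f2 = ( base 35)3xk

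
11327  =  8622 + 2705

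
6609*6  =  39654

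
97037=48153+48884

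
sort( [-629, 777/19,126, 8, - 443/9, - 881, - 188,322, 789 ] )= [ - 881,  -  629, - 188, - 443/9,8,777/19 , 126,  322,789 ] 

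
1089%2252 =1089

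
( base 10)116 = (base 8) 164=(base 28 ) 44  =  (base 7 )224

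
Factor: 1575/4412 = 2^( - 2 )*3^2*5^2*7^1*1103^( - 1 ) 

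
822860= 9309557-8486697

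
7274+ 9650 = 16924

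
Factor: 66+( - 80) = - 2^1 * 7^1 = - 14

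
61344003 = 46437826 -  - 14906177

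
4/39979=4/39979 = 0.00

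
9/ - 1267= - 9/1267 =- 0.01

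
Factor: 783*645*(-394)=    - 2^1*3^4 * 5^1*29^1*43^1*197^1 = - 198983790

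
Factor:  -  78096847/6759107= - 6759107^ (  -  1) *78096847^1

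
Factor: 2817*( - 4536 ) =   -  12777912 = -  2^3*3^6*7^1*313^1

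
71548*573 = 40997004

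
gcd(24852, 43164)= 1308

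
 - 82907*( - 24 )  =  1989768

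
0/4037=0=0.00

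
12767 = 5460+7307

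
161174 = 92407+68767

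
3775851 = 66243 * 57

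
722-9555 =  - 8833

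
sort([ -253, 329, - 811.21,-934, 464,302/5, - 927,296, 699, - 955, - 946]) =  [-955,  -  946, - 934 ,-927,-811.21, - 253, 302/5,296 , 329,  464 , 699 ] 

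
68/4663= 68/4663 = 0.01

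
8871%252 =51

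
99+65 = 164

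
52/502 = 26/251=0.10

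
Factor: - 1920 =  - 2^7 * 3^1*5^1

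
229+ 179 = 408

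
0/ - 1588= 0/1= - 0.00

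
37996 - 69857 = -31861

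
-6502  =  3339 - 9841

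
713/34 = 20+33/34 = 20.97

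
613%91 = 67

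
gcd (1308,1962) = 654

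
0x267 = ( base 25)of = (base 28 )lr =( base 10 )615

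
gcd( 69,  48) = 3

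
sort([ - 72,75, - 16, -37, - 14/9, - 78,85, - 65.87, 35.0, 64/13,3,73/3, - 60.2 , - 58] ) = [ -78, - 72,-65.87, - 60.2, - 58,-37, - 16,- 14/9,3,64/13,73/3,35.0, 75,85] 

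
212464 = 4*53116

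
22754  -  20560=2194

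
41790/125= 8358/25= 334.32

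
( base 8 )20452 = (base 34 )7BO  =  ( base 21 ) j56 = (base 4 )2010222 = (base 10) 8490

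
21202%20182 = 1020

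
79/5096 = 79/5096= 0.02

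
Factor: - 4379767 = -7^3 *113^2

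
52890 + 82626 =135516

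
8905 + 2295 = 11200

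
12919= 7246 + 5673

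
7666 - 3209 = 4457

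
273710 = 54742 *5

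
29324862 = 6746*4347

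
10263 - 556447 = - 546184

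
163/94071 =163/94071=0.00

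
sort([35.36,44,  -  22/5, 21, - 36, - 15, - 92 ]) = [ - 92,-36, - 15,  -  22/5,21,  35.36,  44]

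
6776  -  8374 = -1598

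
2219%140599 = 2219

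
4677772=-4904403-- 9582175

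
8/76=2/19 = 0.11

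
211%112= 99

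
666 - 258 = 408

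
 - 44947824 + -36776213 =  - 81724037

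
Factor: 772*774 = 2^3*3^2*43^1*193^1 = 597528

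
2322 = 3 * 774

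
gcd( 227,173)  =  1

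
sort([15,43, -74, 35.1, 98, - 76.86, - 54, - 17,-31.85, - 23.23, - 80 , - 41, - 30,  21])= [ - 80, - 76.86, - 74 , - 54, - 41, - 31.85, - 30 , - 23.23, - 17,15,21,  35.1,  43, 98 ] 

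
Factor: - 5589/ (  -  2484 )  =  2^(-2)*3^2= 9/4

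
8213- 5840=2373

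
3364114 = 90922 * 37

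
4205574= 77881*54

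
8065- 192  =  7873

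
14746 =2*7373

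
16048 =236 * 68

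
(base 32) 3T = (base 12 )A5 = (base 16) 7D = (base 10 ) 125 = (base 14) 8D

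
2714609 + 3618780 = 6333389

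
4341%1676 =989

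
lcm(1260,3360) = 10080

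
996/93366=166/15561  =  0.01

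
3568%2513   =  1055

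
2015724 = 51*39524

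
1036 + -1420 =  - 384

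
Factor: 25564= 2^2*7^1*11^1*83^1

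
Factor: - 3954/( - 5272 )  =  3/4 = 2^( -2 )*3^1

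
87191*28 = 2441348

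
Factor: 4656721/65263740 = 2^ ( - 2)* 3^ ( - 1)* 5^( - 1 )*1087729^( - 1 )*  4656721^1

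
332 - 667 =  - 335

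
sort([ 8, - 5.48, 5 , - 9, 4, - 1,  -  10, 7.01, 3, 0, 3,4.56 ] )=[ - 10, - 9,-5.48,-1,0, 3, 3,4, 4.56, 5, 7.01,8 ] 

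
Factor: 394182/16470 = 3^( - 1) * 5^( - 1)*359^1=359/15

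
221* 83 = 18343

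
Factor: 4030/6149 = 2^1*5^1 * 11^(-1)*31^1 * 43^(- 1 ) = 310/473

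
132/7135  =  132/7135=0.02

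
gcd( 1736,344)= 8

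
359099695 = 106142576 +252957119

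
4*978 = 3912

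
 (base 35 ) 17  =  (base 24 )1I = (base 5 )132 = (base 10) 42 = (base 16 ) 2a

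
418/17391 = 38/1581=0.02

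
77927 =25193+52734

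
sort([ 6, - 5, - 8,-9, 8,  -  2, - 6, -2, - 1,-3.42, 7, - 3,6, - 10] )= [ - 10,  -  9, - 8, - 6, - 5 , - 3.42, - 3, - 2, - 2,- 1, 6,6, 7, 8] 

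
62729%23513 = 15703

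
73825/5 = 14765=14765.00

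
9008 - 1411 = 7597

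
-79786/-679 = 11398/97  =  117.51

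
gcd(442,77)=1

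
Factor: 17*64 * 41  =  44608 = 2^6*17^1*41^1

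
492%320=172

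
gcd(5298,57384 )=6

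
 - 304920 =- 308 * 990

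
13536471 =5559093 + 7977378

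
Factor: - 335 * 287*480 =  - 2^5*3^1*5^2 * 7^1 *41^1 * 67^1 = - 46149600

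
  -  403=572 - 975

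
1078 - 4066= -2988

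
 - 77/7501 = -77/7501= -0.01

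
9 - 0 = 9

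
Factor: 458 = 2^1*229^1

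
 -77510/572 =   -  38755/286 = - 135.51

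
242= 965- 723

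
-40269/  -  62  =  649+1/2 = 649.50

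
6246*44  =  274824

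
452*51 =23052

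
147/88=1 + 59/88 = 1.67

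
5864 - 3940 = 1924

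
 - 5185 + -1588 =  - 6773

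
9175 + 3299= 12474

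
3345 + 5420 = 8765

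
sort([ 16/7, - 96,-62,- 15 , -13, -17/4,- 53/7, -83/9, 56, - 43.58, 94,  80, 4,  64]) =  [ -96, - 62, - 43.58,-15, - 13  ,-83/9,- 53/7,- 17/4 , 16/7, 4,  56,64,80,94 ]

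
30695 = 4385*7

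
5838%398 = 266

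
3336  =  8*417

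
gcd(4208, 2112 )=16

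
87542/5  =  87542/5 =17508.40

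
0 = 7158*0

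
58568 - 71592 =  - 13024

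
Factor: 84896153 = 73^1*1162961^1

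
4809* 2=9618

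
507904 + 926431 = 1434335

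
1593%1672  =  1593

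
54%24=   6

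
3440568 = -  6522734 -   -  9963302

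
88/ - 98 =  - 1 + 5/49 = - 0.90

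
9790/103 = 9790/103 =95.05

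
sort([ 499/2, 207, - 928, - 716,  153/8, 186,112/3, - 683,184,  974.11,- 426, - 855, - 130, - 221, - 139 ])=[ - 928, - 855, - 716, - 683, - 426, - 221, - 139, - 130  ,  153/8,  112/3, 184 , 186 , 207,499/2 , 974.11 ] 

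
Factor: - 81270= -2^1*3^3 * 5^1* 7^1*43^1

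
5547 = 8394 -2847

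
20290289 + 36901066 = 57191355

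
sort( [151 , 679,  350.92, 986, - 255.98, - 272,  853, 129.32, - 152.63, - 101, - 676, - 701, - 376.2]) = [ - 701,- 676, - 376.2, - 272, -255.98, - 152.63, - 101, 129.32,  151, 350.92, 679, 853,  986] 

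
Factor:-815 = - 5^1*163^1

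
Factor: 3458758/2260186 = 1729379/1130093 = 443^( - 1)*2551^( - 1) * 1729379^1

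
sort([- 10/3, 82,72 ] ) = [-10/3, 72, 82]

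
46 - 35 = 11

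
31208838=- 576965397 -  - 608174235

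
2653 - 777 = 1876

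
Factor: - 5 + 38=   3^1 * 11^1=33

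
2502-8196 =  - 5694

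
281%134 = 13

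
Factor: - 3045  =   - 3^1*5^1*7^1*29^1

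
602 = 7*86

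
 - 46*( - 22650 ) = 1041900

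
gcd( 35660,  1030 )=10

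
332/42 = 7  +  19/21 = 7.90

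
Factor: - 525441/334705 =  - 3^1*5^ ( - 1)*73^( -1)*191^1 = -573/365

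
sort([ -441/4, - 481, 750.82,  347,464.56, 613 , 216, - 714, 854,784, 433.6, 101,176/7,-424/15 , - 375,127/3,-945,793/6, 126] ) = [ - 945,- 714, - 481,-375, -441/4,  -  424/15, 176/7, 127/3 , 101,126, 793/6, 216,  347, 433.6,464.56, 613,750.82,784, 854]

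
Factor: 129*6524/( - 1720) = -2^( - 1 )*3^1 * 5^( - 1)*7^1 * 233^1=- 4893/10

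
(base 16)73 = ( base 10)115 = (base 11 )A5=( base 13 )8b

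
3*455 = 1365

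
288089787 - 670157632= - 382067845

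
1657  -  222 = 1435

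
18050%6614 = 4822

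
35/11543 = 5/1649 = 0.00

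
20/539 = 20/539 = 0.04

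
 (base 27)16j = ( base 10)910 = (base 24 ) 1dm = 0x38e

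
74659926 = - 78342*( - 953 ) 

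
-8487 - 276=-8763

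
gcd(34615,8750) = 35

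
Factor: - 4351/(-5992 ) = 2^(-3)*7^( - 1)*19^1*107^ (-1)*229^1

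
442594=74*5981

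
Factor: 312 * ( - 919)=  - 286728 = -2^3*3^1*13^1*919^1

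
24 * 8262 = 198288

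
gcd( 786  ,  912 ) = 6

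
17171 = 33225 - 16054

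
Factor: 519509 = 519509^1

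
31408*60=1884480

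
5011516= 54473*92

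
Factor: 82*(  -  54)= - 2^2 * 3^3*41^1 = - 4428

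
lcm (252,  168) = 504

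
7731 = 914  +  6817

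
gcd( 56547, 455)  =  1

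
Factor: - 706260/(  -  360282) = 790/403 = 2^1*5^1*13^( - 1)*31^ ( - 1 )*79^1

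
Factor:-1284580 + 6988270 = 5703690 = 2^1  *3^1*5^1* 31^1*6133^1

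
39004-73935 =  - 34931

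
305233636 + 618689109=923922745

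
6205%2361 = 1483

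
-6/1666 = - 1 +830/833=-0.00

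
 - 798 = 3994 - 4792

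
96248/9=96248/9 = 10694.22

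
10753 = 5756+4997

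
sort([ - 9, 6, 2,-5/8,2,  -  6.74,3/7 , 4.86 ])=[ - 9,-6.74,  -  5/8, 3/7, 2,2, 4.86, 6] 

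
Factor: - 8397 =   -  3^3  *  311^1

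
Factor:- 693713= - 37^1*18749^1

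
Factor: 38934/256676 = 2^ ( - 1)*3^3*89^( - 1) = 27/178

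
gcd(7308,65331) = 63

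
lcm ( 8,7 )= 56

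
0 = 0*725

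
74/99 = 74/99 = 0.75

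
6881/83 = 82  +  75/83  =  82.90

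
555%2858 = 555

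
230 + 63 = 293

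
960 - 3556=-2596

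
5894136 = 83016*71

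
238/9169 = 238/9169  =  0.03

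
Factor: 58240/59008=455/461=5^1 *7^1*13^1*461^( - 1)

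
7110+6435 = 13545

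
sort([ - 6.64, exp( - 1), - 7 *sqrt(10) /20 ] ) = [ - 6.64, - 7 * sqrt( 10)/20,  exp( - 1)]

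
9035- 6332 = 2703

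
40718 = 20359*2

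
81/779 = 81/779 = 0.10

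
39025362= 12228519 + 26796843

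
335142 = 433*774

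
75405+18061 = 93466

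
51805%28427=23378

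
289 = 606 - 317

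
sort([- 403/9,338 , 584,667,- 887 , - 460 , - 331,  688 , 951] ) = [ - 887, - 460 , - 331, - 403/9,338,584,667, 688,951 ]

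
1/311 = 1/311 = 0.00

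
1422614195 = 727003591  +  695610604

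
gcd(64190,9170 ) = 9170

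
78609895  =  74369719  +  4240176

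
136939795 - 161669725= - 24729930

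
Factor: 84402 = 2^1 * 3^4* 521^1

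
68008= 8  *8501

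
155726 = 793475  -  637749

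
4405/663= 6  +  427/663  =  6.64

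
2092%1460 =632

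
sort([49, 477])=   [49, 477]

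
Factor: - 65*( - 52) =3380= 2^2*5^1*13^2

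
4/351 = 4/351 = 0.01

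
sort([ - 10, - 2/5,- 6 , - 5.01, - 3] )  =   [ - 10,-6 , - 5.01,-3, - 2/5 ]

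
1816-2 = 1814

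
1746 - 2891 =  - 1145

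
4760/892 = 5+75/223= 5.34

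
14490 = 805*18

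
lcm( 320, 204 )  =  16320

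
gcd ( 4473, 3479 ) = 497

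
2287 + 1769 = 4056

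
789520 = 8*98690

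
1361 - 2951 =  - 1590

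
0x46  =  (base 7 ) 130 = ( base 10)70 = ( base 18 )3g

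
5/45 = 1/9 = 0.11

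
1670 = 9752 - 8082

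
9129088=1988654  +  7140434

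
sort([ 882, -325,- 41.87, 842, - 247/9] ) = [ -325,-41.87, - 247/9, 842, 882 ] 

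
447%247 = 200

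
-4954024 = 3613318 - 8567342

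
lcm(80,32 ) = 160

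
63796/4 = 15949= 15949.00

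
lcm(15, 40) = 120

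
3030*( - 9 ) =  - 27270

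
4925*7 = 34475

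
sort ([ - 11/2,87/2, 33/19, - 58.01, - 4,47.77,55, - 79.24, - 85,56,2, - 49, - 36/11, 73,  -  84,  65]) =[ - 85,- 84 , - 79.24,- 58.01, - 49,-11/2, -4, - 36/11,33/19,2,  87/2,47.77 , 55,  56,  65,73]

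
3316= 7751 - 4435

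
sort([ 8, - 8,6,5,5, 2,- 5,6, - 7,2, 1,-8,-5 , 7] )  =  [ - 8, - 8, - 7,-5, - 5,1 , 2,2, 5, 5, 6,6, 7 , 8] 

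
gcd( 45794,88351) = 1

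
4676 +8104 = 12780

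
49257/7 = 49257/7 = 7036.71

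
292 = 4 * 73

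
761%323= 115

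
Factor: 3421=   11^1*311^1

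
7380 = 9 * 820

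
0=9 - 9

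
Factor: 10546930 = 2^1*5^1 * 1021^1 * 1033^1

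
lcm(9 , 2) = 18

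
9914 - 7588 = 2326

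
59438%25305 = 8828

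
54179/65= 54179/65 = 833.52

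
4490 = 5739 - 1249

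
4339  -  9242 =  - 4903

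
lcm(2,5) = 10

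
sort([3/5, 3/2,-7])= [ - 7, 3/5, 3/2]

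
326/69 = 4  +  50/69 = 4.72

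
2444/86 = 28  +  18/43 = 28.42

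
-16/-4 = 4 + 0/1 = 4.00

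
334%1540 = 334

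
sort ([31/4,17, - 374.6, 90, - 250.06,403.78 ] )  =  [ - 374.6, - 250.06, 31/4, 17,  90,403.78]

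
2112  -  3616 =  - 1504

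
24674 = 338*73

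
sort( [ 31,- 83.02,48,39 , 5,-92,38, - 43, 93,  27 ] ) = [ - 92, - 83.02, - 43, 5, 27,31, 38, 39, 48, 93 ] 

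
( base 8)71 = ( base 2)111001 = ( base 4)321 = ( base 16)39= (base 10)57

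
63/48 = 1 + 5/16 = 1.31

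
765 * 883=675495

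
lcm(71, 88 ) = 6248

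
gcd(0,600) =600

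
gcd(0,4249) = 4249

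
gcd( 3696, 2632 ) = 56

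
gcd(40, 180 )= 20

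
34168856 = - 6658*( - 5132)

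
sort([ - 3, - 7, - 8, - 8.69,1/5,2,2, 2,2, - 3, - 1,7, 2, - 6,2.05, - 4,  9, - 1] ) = [ - 8.69, - 8,  -  7, - 6, - 4, - 3, - 3,-1, - 1,1/5,  2,2 , 2,2, 2 , 2.05, 7, 9 ] 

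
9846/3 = 3282 = 3282.00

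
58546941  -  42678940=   15868001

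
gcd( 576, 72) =72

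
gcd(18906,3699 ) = 411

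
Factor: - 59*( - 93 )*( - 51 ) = -279837= -  3^2*17^1 *31^1*59^1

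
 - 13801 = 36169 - 49970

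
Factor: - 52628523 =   -  3^1*53^1 * 330997^1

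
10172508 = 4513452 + 5659056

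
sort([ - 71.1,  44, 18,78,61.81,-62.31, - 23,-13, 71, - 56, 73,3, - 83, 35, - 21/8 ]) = [ - 83 , - 71.1, - 62.31, - 56 ,-23, - 13, - 21/8,  3, 18, 35, 44,61.81, 71, 73,78]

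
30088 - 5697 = 24391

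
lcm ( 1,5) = 5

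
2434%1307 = 1127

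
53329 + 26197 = 79526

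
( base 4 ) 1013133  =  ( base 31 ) 4ni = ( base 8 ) 10737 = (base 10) 4575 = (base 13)210C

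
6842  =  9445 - 2603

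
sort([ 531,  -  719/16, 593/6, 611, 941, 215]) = [ - 719/16, 593/6,215 , 531, 611,941] 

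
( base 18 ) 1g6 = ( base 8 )1152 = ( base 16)26a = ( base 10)618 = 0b1001101010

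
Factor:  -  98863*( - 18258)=2^1*3^1*17^1*109^1*179^1*907^1 = 1805040654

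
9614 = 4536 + 5078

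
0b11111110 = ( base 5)2004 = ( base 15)11E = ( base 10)254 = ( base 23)b1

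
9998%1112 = 1102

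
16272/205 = 16272/205 = 79.38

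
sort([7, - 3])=[  -  3, 7] 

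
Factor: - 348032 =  - 2^7* 2719^1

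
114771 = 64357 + 50414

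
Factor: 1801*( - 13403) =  - 13^1*1031^1*1801^1 = -24138803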